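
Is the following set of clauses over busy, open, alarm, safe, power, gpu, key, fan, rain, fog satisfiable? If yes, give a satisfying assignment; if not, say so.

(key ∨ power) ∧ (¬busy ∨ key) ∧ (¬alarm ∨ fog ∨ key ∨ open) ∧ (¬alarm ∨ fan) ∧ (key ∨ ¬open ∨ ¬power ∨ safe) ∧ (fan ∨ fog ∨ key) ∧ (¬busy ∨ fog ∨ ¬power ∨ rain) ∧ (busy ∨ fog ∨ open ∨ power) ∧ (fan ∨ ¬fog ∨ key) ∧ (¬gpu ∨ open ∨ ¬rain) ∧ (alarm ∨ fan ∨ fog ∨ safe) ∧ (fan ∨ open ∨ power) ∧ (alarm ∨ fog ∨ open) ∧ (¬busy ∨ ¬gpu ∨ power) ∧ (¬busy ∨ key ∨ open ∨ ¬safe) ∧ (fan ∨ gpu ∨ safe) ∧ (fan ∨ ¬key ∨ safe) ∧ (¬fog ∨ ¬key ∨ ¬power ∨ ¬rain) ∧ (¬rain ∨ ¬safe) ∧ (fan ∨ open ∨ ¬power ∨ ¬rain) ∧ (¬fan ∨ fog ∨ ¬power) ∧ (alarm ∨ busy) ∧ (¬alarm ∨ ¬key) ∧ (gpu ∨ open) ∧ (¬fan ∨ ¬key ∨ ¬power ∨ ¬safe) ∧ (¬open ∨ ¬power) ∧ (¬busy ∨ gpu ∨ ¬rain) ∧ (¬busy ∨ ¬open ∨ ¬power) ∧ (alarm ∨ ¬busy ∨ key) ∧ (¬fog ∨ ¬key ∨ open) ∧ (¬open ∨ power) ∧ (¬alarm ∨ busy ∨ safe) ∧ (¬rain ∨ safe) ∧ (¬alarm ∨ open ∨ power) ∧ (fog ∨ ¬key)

busy = False; open = False; alarm = True; safe = True; power = True; gpu = True; key = False; fan = True; rain = False; fog = True

Set busy = False.
  then (alarm ∨ busy) forces alarm = True.
  then (¬alarm ∨ ¬key) forces key = False.
  then (¬alarm ∨ busy ∨ safe) forces safe = True.
  then (key ∨ power) forces power = True.
  then (¬alarm ∨ fan) forces fan = True.
  then (¬rain ∨ ¬safe) forces rain = False.
  then (¬fan ∨ fog ∨ ¬power) forces fog = True.
  then (¬open ∨ ¬power) forces open = False.
  then (gpu ∨ open) forces gpu = True.
All clauses satisfied.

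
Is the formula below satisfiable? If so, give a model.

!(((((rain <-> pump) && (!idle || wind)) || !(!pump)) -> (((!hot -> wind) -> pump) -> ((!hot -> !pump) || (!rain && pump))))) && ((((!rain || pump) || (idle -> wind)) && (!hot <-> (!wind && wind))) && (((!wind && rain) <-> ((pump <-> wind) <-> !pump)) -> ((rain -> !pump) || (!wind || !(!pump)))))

Case pump = True: the formula simplifies to !((hot || !rain)) && (!hot <-> (!wind && wind)).
  hot = True: the conjunct !((hot || !rain)) becomes !((True || !rain)) = False.
  hot = False: simplifies to !(!rain) && (!wind && wind).
    wind = True: the conjunct !wind is False.
    wind = False: the conjunct wind is False.
Case pump = False: the conjunct !(((((rain <-> pump) && (!idle || wind)) || !(!pump)) -> (((!hot -> wind) -> pump) -> ((!hot -> !pump) || (!rain && pump))))) becomes !(((!rain && (!idle || wind)) -> True)) = False.
Both cases fail — unsatisfiable.

UNSATISFIABLE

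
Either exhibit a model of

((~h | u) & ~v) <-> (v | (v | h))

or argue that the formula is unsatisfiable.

h=T, u=T, v=F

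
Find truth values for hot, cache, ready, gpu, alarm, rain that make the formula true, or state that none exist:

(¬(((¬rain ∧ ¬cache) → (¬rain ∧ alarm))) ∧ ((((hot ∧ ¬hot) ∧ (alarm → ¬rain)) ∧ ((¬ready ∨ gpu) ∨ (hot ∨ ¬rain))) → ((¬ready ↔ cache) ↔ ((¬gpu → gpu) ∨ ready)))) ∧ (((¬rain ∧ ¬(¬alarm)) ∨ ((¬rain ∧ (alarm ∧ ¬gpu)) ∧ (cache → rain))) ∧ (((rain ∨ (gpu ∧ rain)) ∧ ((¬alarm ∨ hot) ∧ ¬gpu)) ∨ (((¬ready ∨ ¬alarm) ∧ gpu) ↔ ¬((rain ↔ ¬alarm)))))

Unsatisfiable

Case rain = True: the conjunct ¬(((¬rain ∧ ¬cache) → (¬rain ∧ alarm))) becomes ¬((False → False)) = False.
Case rain = False: the formula simplifies to (¬((¬cache → alarm)) ∧ ((hot ∧ ¬hot) → ((¬ready ↔ cache) ↔ ((¬gpu → gpu) ∨ ready)))) ∧ ((¬(¬alarm) ∨ ((alarm ∧ ¬gpu) ∧ ¬cache)) ∧ (((¬ready ∨ ¬alarm) ∧ gpu) ↔ ¬alarm)).
  alarm = True: the conjunct ¬((¬cache → alarm)) becomes ¬((¬cache → True)) = False.
  alarm = False: the conjunct ¬(¬alarm) ∨ ((alarm ∧ ¬gpu) ∧ ¬cache) becomes ¬True ∨ (False ∧ ¬cache) = False.
Both cases fail — unsatisfiable.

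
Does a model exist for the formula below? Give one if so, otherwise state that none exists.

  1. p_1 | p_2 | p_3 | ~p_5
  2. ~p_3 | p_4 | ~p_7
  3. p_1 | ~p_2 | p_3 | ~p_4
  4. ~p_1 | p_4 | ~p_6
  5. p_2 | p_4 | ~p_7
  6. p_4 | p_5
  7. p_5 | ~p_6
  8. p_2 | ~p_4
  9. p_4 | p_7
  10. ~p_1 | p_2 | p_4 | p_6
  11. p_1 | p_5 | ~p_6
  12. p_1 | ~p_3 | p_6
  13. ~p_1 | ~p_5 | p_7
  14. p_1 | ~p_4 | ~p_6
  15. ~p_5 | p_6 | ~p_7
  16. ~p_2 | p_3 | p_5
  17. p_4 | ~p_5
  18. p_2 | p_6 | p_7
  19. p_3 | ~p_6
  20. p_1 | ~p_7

Set p_1 = True.
Try p_2 = False:
  (p_2 | ~p_4) forces p_4 = False.
  (~p_1 | p_4 | ~p_6) forces p_6 = False.
  clause (~p_1 | p_2 | p_4 | p_6) is falsified — backtrack.
So p_2 = True.
Set p_3 = True.
Set p_4 = True.
Set p_5 = False.
  then (p_5 | ~p_6) forces p_6 = False.
Set p_7 = True.
All clauses satisfied.

p_1=T, p_2=T, p_3=T, p_4=T, p_5=F, p_6=F, p_7=T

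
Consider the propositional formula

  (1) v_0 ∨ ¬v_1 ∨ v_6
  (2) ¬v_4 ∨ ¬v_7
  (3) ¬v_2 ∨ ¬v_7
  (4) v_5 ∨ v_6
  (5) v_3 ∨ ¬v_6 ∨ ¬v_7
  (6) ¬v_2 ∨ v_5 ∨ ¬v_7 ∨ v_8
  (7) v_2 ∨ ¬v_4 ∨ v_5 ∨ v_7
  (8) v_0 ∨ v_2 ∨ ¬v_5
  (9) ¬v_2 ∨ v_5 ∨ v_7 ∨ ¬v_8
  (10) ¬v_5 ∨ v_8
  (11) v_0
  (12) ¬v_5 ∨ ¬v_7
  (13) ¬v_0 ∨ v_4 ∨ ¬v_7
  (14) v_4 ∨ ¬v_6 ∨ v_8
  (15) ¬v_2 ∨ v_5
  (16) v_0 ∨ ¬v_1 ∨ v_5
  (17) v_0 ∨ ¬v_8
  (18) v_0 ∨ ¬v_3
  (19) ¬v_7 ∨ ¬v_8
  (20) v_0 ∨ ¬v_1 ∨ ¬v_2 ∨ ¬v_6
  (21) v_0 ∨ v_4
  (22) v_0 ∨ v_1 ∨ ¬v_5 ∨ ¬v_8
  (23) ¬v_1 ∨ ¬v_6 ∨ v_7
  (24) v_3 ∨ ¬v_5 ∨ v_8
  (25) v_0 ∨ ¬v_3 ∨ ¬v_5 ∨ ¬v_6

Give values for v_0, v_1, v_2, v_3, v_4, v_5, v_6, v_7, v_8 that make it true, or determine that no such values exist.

v_0 = True; v_1 = True; v_2 = False; v_3 = True; v_4 = True; v_5 = True; v_6 = False; v_7 = False; v_8 = True

Unit clause (v_0) forces v_0 = True.
Set v_1 = True.
Set v_2 = False.
Set v_3 = True.
Set v_4 = True.
  then (¬v_4 ∨ ¬v_7) forces v_7 = False.
  then (v_2 ∨ ¬v_4 ∨ v_5 ∨ v_7) forces v_5 = True.
  then (¬v_5 ∨ v_8) forces v_8 = True.
  then (¬v_1 ∨ ¬v_6 ∨ v_7) forces v_6 = False.
All clauses satisfied.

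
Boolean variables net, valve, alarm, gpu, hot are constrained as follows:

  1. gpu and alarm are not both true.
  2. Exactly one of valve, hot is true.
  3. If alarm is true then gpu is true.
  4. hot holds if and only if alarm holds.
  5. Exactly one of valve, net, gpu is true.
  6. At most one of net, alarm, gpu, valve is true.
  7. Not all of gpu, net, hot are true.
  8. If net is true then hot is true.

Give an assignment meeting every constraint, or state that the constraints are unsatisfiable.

net = False, valve = True, alarm = False, gpu = False, hot = False

  (1) gpu=F, alarm=F — not both ✓
  (2) {valve, hot}: 1 true — exactly one ✓
  (3) alarm=F ⇒ gpu: vacuous ✓
  (4) hot=F, alarm=F — same ✓
  (5) {valve, net, gpu}: 1 true — exactly one ✓
  (6) {net, alarm, gpu, valve}: 1 true — at most one ✓
  (7) {gpu, net, hot}: 0/3 true — not all ✓
  (8) net=F ⇒ hot: vacuous ✓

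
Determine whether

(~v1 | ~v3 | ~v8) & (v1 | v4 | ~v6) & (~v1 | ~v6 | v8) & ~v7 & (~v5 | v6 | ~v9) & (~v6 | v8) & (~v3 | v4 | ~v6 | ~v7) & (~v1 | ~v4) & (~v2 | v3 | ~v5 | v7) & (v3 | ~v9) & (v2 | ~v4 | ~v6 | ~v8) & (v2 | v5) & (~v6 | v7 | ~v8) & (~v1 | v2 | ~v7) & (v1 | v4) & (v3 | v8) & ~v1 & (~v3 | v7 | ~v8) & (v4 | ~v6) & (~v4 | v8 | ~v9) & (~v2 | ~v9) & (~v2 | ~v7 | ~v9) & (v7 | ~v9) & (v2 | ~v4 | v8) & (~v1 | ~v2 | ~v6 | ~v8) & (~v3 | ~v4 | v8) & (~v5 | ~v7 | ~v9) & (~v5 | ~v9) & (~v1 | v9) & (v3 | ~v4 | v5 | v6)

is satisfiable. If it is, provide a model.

v1: False, v2: False, v3: False, v4: True, v5: True, v6: False, v7: False, v8: True, v9: False

Unit clause (~v7) forces v7 = False.
Unit clause (~v1) forces v1 = False.
In (v7 | ~v9) only ~v9 is left, so v9 = False.
In (v1 | v4) only v4 is left, so v4 = True.
Set v2 = False.
  then (v2 | v5) forces v5 = True.
  then (v2 | ~v4 | v8) forces v8 = True.
  then (v2 | ~v4 | ~v6 | ~v8) forces v6 = False.
  then (~v3 | v7 | ~v8) forces v3 = False.
All clauses satisfied.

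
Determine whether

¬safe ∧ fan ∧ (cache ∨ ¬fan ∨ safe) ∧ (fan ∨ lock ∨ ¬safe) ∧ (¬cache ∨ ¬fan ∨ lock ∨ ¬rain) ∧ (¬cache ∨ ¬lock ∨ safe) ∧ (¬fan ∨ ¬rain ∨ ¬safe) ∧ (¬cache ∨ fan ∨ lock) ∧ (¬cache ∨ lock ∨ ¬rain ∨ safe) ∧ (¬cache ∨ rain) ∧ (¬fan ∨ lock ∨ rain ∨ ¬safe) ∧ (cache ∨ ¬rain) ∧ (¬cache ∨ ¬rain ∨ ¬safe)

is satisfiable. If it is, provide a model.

Case safe = True:
  Clause (¬safe) is falsified — contradiction.
Case safe = False:
  (fan) forces fan = True.
  (cache ∨ ¬fan ∨ safe) forces cache = True.
  (¬cache ∨ ¬lock ∨ safe) forces lock = False.
  (¬cache ∨ ¬fan ∨ lock ∨ ¬rain) forces rain = False.
  Clause (¬cache ∨ rain) is falsified — contradiction.
Both cases fail, so the formula is unsatisfiable.

The formula is unsatisfiable.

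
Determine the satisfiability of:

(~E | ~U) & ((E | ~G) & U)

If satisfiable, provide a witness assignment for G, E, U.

G: False, E: False, U: True

  ~E | ~U = True
    ~E = True
    ~U = False
  (E | ~G) & U = True
    E | ~G = True
      ~G = True
Both conjuncts True, so the formula holds.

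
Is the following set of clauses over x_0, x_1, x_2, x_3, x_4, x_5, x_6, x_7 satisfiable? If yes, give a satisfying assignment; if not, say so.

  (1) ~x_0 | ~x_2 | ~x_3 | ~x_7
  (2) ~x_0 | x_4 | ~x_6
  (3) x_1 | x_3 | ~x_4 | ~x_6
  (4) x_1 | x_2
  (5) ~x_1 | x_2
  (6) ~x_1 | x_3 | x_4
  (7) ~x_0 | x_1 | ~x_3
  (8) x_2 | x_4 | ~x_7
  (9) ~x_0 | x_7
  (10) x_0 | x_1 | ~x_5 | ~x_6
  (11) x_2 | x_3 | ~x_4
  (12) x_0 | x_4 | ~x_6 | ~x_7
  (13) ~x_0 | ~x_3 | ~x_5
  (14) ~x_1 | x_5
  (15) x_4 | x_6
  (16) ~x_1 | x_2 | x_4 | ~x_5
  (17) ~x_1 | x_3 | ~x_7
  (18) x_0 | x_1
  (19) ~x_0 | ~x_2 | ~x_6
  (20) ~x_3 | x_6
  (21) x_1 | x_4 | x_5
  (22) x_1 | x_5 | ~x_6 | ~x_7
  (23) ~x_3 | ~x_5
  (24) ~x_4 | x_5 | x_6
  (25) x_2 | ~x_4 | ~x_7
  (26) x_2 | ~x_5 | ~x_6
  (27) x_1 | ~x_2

Set x_0 = False.
  then (x_0 | x_1) forces x_1 = True.
  then (~x_1 | x_2) forces x_2 = True.
  then (~x_1 | x_5) forces x_5 = True.
  then (~x_3 | ~x_5) forces x_3 = False.
  then (~x_1 | x_3 | x_4) forces x_4 = True.
  then (~x_1 | x_3 | ~x_7) forces x_7 = False.
Set x_6 = True.
All clauses satisfied.

x_0=F; x_1=T; x_2=T; x_3=F; x_4=T; x_5=T; x_6=T; x_7=F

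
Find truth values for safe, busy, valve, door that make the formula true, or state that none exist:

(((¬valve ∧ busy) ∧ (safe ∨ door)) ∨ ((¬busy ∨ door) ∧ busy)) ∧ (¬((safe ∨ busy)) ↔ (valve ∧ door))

safe = False, busy = True, valve = False, door = True

  ((¬valve ∧ busy) ∧ (safe ∨ door)) ∨ ((¬busy ∨ door) ∧ busy) = True
    (¬valve ∧ busy) ∧ (safe ∨ door) = True
      ¬valve ∧ busy = True
        ¬valve = True
      safe ∨ door = True
    (¬busy ∨ door) ∧ busy = True
      ¬busy ∨ door = True
        ¬busy = False
  ¬((safe ∨ busy)) ↔ (valve ∧ door) = True
    ¬((safe ∨ busy)) = False
      safe ∨ busy = True
    valve ∧ door = False
Both conjuncts True, so the formula holds.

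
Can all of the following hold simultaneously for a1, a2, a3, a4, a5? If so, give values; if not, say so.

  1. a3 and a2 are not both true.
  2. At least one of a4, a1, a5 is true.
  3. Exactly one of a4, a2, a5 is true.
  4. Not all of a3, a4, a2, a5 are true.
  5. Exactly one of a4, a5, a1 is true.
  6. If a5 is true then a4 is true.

a1 = True; a2 = True; a3 = False; a4 = False; a5 = False

  (1) a3=F, a2=T — not both ✓
  (2) {a4, a1, a5}: 1 true — at least one ✓
  (3) {a4, a2, a5}: 1 true — exactly one ✓
  (4) {a3, a4, a2, a5}: 1/4 true — not all ✓
  (5) {a4, a5, a1}: 1 true — exactly one ✓
  (6) a5=F ⇒ a4: vacuous ✓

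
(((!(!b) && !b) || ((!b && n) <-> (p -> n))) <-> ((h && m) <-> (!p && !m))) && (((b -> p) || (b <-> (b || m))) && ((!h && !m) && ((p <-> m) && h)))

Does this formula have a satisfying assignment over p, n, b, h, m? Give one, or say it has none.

Case h = True: the conjunct !h is False.
Case h = False: the conjunct h is False.
Both cases fail — unsatisfiable.

Unsatisfiable — no assignment works.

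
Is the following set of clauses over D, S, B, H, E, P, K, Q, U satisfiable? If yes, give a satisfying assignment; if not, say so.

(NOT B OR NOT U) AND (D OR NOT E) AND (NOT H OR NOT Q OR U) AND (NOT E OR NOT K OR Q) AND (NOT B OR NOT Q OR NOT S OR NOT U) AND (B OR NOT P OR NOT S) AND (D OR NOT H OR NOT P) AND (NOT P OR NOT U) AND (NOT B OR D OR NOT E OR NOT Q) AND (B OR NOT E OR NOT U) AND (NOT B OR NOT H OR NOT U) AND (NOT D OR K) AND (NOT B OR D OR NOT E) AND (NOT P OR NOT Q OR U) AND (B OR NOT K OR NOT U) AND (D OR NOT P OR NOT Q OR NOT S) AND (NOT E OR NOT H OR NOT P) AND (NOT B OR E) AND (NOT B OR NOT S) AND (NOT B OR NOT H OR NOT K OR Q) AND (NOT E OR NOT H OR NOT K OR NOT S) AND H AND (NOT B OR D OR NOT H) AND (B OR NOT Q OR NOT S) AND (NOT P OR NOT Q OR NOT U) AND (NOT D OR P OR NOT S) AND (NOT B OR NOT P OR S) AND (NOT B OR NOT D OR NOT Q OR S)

D = True, S = False, B = False, H = True, E = False, P = False, K = True, Q = False, U = False

Unit clause (H) forces H = True.
Set D = True.
  then (NOT D OR K) forces K = True.
Try S = True:
  (NOT B OR NOT S) forces B = False.
  (B OR NOT P OR NOT S) forces P = False.
  clause (NOT D OR P OR NOT S) is falsified — backtrack.
So S = False.
Try B = True:
  (NOT B OR NOT U) forces U = False.
  (NOT H OR NOT Q OR U) forces Q = False.
  clause (NOT B OR NOT H OR NOT K OR Q) is falsified — backtrack.
So B = False.
  then (B OR NOT K OR NOT U) forces U = False.
  then (NOT H OR NOT Q OR U) forces Q = False.
  then (NOT E OR NOT K OR Q) forces E = False.
Set P = False.
All clauses satisfied.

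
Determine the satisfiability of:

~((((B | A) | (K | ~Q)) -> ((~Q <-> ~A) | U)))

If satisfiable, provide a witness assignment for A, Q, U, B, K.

A: True, Q: False, U: False, B: True, K: False

  ~((((B | A) | (K | ~Q)) -> ((~Q <-> ~A) | U))) = True
    ((B | A) | (K | ~Q)) -> ((~Q <-> ~A) | U) = False
      (B | A) | (K | ~Q) = True
        B | A = True
        K | ~Q = True
          ~Q = True
      (~Q <-> ~A) | U = False
        ~Q <-> ~A = False
          ~Q = True
          ~A = False
The formula evaluates to True.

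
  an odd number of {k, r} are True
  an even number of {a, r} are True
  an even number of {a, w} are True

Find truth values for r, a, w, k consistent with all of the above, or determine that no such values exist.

r = False, a = False, w = False, k = True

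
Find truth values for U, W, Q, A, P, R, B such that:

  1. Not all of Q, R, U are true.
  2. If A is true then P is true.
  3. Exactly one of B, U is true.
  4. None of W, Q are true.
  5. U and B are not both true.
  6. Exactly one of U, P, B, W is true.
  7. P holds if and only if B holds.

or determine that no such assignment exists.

U: True; W: False; Q: False; A: False; P: False; R: True; B: False

  (1) {Q, R, U}: 2/3 true — not all ✓
  (2) A=F ⇒ P: vacuous ✓
  (3) {B, U}: 1 true — exactly one ✓
  (4) {W, Q}: 0 true — none ✓
  (5) U=T, B=F — not both ✓
  (6) {U, P, B, W}: 1 true — exactly one ✓
  (7) P=F, B=F — same ✓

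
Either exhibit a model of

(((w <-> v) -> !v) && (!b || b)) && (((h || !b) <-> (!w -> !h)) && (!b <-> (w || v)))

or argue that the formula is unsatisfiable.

v=F; w=T; b=F; h=T

  ((w <-> v) -> !v) && (!b || b) = True
    (w <-> v) -> !v = True
      w <-> v = False
      !v = True
    !b || b = True
      !b = True
  ((h || !b) <-> (!w -> !h)) && (!b <-> (w || v)) = True
    (h || !b) <-> (!w -> !h) = True
      h || !b = True
        !b = True
      !w -> !h = True
        !w = False
        !h = False
    !b <-> (w || v) = True
      !b = True
      w || v = True
Both conjuncts True, so the formula holds.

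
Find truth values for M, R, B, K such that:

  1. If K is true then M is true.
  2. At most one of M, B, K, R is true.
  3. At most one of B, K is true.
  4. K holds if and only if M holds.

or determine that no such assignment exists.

M: False; R: False; B: False; K: False

  (1) K=F ⇒ M: vacuous ✓
  (2) {M, B, K, R}: 0 true — at most one ✓
  (3) {B, K}: 0 true — at most one ✓
  (4) K=F, M=F — same ✓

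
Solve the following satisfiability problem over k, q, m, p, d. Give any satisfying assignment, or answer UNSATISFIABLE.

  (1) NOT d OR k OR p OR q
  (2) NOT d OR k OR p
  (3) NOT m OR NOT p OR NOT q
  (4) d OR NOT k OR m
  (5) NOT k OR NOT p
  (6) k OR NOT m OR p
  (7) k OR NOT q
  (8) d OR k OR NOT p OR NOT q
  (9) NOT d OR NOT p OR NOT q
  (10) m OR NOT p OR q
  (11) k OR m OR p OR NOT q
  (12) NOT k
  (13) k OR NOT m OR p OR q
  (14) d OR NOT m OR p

Unit clause (NOT k) forces k = False.
In (k OR NOT q) only NOT q is left, so q = False.
Set m = False.
  then (m OR NOT p OR q) forces p = False.
  then (NOT d OR k OR p OR q) forces d = False.
All clauses satisfied.

k = False, q = False, m = False, p = False, d = False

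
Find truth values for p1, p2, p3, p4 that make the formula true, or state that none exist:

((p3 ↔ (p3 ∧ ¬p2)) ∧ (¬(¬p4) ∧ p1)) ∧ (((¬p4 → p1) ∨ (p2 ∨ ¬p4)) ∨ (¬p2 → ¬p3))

p1: True; p2: True; p3: False; p4: True

  (p3 ↔ (p3 ∧ ¬p2)) ∧ (¬(¬p4) ∧ p1) = True
    p3 ↔ (p3 ∧ ¬p2) = True
      p3 ∧ ¬p2 = False
        ¬p2 = False
    ¬(¬p4) ∧ p1 = True
      ¬(¬p4) = True
        ¬p4 = False
  ((¬p4 → p1) ∨ (p2 ∨ ¬p4)) ∨ (¬p2 → ¬p3) = True
    (¬p4 → p1) ∨ (p2 ∨ ¬p4) = True
      ¬p4 → p1 = True
        ¬p4 = False
      p2 ∨ ¬p4 = True
        ¬p4 = False
    ¬p2 → ¬p3 = True
      ¬p2 = False
      ¬p3 = True
Both conjuncts True, so the formula holds.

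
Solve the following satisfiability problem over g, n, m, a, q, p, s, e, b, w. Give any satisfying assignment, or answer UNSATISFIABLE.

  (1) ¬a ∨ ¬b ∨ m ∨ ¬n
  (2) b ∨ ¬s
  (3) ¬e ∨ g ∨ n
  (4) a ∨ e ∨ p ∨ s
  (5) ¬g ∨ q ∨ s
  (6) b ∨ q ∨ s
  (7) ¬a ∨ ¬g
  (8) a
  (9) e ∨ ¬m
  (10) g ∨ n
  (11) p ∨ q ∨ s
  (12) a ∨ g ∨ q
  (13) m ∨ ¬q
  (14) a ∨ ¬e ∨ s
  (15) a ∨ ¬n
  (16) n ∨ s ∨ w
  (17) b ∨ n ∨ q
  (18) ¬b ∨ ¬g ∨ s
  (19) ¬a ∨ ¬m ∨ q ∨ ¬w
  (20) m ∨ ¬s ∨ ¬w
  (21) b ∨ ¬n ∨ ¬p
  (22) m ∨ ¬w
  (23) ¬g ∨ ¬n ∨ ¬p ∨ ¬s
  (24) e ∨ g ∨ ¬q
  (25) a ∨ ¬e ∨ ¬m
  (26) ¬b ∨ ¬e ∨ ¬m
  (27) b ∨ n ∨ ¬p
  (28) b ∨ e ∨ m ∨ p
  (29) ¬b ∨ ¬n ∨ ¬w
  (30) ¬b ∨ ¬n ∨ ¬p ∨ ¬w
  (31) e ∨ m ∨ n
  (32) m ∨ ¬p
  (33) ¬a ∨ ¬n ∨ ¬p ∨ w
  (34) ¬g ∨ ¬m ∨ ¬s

g = False; n = True; m = True; a = True; q = True; p = False; s = False; e = True; b = False; w = False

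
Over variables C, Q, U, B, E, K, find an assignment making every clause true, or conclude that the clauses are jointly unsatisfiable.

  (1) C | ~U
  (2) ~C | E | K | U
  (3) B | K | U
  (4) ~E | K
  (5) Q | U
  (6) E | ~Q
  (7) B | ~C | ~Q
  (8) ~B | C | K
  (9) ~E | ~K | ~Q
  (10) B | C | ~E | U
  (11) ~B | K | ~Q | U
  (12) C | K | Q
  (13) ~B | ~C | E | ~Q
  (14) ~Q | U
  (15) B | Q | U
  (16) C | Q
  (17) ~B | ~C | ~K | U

Try C = False:
  (C | ~U) forces U = False.
  (Q | U) forces Q = True.
  clause (~Q | U) is falsified — backtrack.
So C = True.
Try Q = True:
  (E | ~Q) forces E = True.
  (~E | K) forces K = True.
  clause (~E | ~K | ~Q) is falsified — backtrack.
So Q = False.
  then (Q | U) forces U = True.
Set B = False.
Set E = False.
Set K = True.
All clauses satisfied.

C: True, Q: False, U: True, B: False, E: False, K: True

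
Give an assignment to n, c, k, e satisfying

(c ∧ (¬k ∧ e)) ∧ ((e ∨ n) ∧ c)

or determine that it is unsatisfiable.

n: True; c: True; k: False; e: True

  c ∧ (¬k ∧ e) = True
    ¬k ∧ e = True
      ¬k = True
  (e ∨ n) ∧ c = True
    e ∨ n = True
Both conjuncts True, so the formula holds.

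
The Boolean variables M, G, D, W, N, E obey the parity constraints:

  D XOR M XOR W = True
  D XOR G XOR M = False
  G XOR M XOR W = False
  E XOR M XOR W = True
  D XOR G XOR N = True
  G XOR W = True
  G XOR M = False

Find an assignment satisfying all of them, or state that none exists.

M=T, G=T, D=F, W=F, N=F, E=F

D XOR M XOR W = F XOR T XOR F = True ✓
D XOR G XOR M = F XOR T XOR T = False ✓
G XOR M XOR W = T XOR T XOR F = False ✓
E XOR M XOR W = F XOR T XOR F = True ✓
D XOR G XOR N = F XOR T XOR F = True ✓
G XOR W = T XOR F = True ✓
G XOR M = T XOR T = False ✓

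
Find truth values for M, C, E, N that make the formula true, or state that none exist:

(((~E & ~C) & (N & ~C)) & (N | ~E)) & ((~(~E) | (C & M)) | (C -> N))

M=T, C=F, E=F, N=T

  ((~E & ~C) & (N & ~C)) & (N | ~E) = True
    (~E & ~C) & (N & ~C) = True
      ~E & ~C = True
        ~E = True
        ~C = True
      N & ~C = True
        ~C = True
    N | ~E = True
      ~E = True
  (~(~E) | (C & M)) | (C -> N) = True
    ~(~E) | (C & M) = False
      ~(~E) = False
        ~E = True
      C & M = False
    C -> N = True
Both conjuncts True, so the formula holds.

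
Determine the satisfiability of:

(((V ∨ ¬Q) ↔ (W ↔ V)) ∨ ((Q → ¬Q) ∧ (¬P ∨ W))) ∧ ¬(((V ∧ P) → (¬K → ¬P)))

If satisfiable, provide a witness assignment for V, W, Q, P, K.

V = True, W = True, Q = False, P = True, K = False

  ((V ∨ ¬Q) ↔ (W ↔ V)) ∨ ((Q → ¬Q) ∧ (¬P ∨ W)) = True
    (V ∨ ¬Q) ↔ (W ↔ V) = True
      V ∨ ¬Q = True
        ¬Q = True
      W ↔ V = True
    (Q → ¬Q) ∧ (¬P ∨ W) = True
      Q → ¬Q = True
        ¬Q = True
      ¬P ∨ W = True
        ¬P = False
  ¬(((V ∧ P) → (¬K → ¬P))) = True
    (V ∧ P) → (¬K → ¬P) = False
      V ∧ P = True
      ¬K → ¬P = False
        ¬K = True
        ¬P = False
Both conjuncts True, so the formula holds.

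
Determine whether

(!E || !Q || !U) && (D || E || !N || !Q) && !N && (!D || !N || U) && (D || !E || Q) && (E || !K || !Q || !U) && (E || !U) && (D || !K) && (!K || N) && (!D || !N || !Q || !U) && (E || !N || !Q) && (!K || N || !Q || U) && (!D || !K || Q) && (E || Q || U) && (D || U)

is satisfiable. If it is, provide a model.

Q = False; D = True; U = False; K = False; N = False; E = True

Unit clause (!N) forces N = False.
In (!K || N) only !K is left, so K = False.
Set Q = False.
Try D = False:
  (D || !E || Q) forces E = False.
  (E || !U) forces U = False.
  clause (E || Q || U) is falsified — backtrack.
So D = True.
Set U = False.
  then (E || Q || U) forces E = True.
All clauses satisfied.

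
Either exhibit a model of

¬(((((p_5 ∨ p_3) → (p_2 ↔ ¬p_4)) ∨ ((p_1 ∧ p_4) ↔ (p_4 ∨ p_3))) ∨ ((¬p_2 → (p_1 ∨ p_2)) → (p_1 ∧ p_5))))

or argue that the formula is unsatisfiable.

p_1 = False; p_2 = True; p_3 = True; p_4 = True; p_5 = True

  ¬(((((p_5 ∨ p_3) → (p_2 ↔ ¬p_4)) ∨ ((p_1 ∧ p_4) ↔ (p_4 ∨ p_3))) ∨ ((¬p_2 → (p_1 ∨ p_2)) → (p_1 ∧ p_5)))) = True
    (((p_5 ∨ p_3) → (p_2 ↔ ¬p_4)) ∨ ((p_1 ∧ p_4) ↔ (p_4 ∨ p_3))) ∨ ((¬p_2 → (p_1 ∨ p_2)) → (p_1 ∧ p_5)) = False
      ((p_5 ∨ p_3) → (p_2 ↔ ¬p_4)) ∨ ((p_1 ∧ p_4) ↔ (p_4 ∨ p_3)) = False
        (p_5 ∨ p_3) → (p_2 ↔ ¬p_4) = False
          p_5 ∨ p_3 = True
          p_2 ↔ ¬p_4 = False
            ¬p_4 = False
        (p_1 ∧ p_4) ↔ (p_4 ∨ p_3) = False
          p_1 ∧ p_4 = False
          p_4 ∨ p_3 = True
      (¬p_2 → (p_1 ∨ p_2)) → (p_1 ∧ p_5) = False
        ¬p_2 → (p_1 ∨ p_2) = True
          ¬p_2 = False
          p_1 ∨ p_2 = True
        p_1 ∧ p_5 = False
The formula evaluates to True.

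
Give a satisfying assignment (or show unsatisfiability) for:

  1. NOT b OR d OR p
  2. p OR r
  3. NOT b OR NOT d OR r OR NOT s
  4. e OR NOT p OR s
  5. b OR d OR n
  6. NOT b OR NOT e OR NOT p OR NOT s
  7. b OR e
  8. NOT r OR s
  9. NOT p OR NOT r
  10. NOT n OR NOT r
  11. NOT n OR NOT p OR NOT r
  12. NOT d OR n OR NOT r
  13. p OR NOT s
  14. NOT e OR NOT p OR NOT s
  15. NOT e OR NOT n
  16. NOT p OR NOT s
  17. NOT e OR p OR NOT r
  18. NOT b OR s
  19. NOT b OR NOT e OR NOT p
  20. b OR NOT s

r: False; b: False; s: False; d: True; p: True; n: False; e: True

Try r = True:
  (NOT r OR s) forces s = True.
  (NOT p OR NOT r) forces p = False.
  clause (p OR NOT s) is falsified — backtrack.
So r = False.
  then (p OR r) forces p = True.
  then (NOT p OR NOT s) forces s = False.
  then (NOT b OR s) forces b = False.
  then (e OR NOT p OR s) forces e = True.
  then (NOT e OR NOT n) forces n = False.
  then (b OR d OR n) forces d = True.
All clauses satisfied.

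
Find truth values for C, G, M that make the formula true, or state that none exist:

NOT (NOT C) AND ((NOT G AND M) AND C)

C: True, G: False, M: True

  NOT (NOT C) = True
    NOT C = False
  (NOT G AND M) AND C = True
    NOT G AND M = True
      NOT G = True
Both conjuncts True, so the formula holds.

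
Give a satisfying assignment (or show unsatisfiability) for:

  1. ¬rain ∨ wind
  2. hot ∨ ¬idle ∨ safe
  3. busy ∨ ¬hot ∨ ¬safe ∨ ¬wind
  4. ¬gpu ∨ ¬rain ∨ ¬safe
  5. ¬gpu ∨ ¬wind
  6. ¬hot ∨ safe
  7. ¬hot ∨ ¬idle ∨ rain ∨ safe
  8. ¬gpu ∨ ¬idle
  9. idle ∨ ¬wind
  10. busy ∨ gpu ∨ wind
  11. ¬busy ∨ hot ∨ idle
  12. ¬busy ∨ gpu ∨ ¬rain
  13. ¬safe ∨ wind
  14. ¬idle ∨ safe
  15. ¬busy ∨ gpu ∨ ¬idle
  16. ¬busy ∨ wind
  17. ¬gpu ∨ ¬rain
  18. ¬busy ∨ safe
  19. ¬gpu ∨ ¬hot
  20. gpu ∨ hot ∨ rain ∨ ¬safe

Set gpu = True.
  then (¬gpu ∨ ¬wind) forces wind = False.
  then (¬gpu ∨ ¬idle) forces idle = False.
  then (¬safe ∨ wind) forces safe = False.
  then (¬busy ∨ wind) forces busy = False.
  then (¬gpu ∨ ¬rain) forces rain = False.
  then (¬gpu ∨ ¬hot) forces hot = False.
All clauses satisfied.

gpu: True; hot: False; rain: False; safe: False; busy: False; idle: False; wind: False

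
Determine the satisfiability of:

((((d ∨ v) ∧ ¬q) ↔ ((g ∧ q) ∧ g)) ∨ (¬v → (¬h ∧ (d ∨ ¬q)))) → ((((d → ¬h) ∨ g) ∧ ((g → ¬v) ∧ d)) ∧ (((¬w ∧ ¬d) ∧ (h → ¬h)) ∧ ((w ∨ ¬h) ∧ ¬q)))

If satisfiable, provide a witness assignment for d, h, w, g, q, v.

d=T; h=T; w=T; g=T; q=F; v=F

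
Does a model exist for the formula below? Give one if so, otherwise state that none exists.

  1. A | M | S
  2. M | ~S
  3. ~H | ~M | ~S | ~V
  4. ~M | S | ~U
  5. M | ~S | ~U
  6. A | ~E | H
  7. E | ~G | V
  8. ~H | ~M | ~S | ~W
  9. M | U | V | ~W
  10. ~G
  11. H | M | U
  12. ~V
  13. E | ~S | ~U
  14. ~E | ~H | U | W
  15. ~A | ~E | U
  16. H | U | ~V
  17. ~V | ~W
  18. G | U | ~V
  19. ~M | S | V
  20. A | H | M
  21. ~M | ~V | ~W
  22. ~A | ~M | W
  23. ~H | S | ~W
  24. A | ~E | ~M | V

Unit clause (~G) forces G = False.
Unit clause (~V) forces V = False.
Set A = True.
Set H = False.
Set S = False.
  then (~M | S | V) forces M = False.
  then (H | M | U) forces U = True.
Set W = True.
Set E = False.
All clauses satisfied.

A=T; H=F; S=F; V=F; W=T; E=F; M=F; U=T; G=F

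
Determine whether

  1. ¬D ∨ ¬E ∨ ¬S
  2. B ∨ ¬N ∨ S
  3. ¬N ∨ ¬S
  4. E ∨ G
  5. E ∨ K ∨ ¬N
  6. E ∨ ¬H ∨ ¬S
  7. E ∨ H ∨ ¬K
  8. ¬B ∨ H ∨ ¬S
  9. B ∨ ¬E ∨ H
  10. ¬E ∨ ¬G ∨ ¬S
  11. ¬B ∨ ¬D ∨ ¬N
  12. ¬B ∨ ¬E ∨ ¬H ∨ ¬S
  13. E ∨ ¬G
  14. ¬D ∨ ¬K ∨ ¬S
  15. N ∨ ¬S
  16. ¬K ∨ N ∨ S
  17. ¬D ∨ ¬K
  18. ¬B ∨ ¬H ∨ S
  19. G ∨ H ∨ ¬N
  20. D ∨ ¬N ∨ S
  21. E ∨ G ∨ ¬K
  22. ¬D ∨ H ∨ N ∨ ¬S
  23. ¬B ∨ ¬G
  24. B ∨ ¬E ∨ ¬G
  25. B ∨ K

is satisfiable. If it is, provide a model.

N = False, S = False, E = True, G = False, K = False, H = False, B = True, D = True

Try N = True:
  (¬N ∨ ¬S) forces S = False.
  (B ∨ ¬N ∨ S) forces B = True.
  (¬B ∨ ¬D ∨ ¬N) forces D = False.
  clause (D ∨ ¬N ∨ S) is falsified — backtrack.
So N = False.
  then (N ∨ ¬S) forces S = False.
  then (¬K ∨ N ∨ S) forces K = False.
  then (B ∨ K) forces B = True.
  then (¬B ∨ ¬H ∨ S) forces H = False.
  then (¬B ∨ ¬G) forces G = False.
  then (E ∨ G) forces E = True.
Set D = True.
All clauses satisfied.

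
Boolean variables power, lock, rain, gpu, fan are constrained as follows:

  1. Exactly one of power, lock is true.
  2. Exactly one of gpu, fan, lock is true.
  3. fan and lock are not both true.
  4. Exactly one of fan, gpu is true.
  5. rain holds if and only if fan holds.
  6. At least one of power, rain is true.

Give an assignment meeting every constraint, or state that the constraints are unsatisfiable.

power: True, lock: False, rain: False, gpu: True, fan: False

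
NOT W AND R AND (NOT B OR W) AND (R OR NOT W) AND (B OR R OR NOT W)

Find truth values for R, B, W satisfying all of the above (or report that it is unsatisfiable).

R: True, B: False, W: False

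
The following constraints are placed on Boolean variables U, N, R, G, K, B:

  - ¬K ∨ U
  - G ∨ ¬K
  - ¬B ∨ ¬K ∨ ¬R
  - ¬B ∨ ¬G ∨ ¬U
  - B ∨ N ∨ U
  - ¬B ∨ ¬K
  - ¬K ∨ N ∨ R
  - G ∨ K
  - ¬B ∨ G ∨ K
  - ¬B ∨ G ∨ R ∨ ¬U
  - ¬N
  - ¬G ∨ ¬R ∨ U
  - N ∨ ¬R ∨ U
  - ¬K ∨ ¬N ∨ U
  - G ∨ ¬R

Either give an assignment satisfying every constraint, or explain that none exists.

Unit clause (¬N) forces N = False.
Set U = True.
Set R = True.
  then (G ∨ ¬R) forces G = True.
  then (¬B ∨ ¬G ∨ ¬U) forces B = False.
Set K = True.
All clauses satisfied.

U=T, N=F, R=T, G=T, K=T, B=F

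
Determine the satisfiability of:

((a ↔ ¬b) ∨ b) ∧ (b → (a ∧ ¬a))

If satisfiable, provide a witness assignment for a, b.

a=T, b=F

  (a ↔ ¬b) ∨ b = True
    a ↔ ¬b = True
      ¬b = True
  b → (a ∧ ¬a) = True
    a ∧ ¬a = False
      ¬a = False
Both conjuncts True, so the formula holds.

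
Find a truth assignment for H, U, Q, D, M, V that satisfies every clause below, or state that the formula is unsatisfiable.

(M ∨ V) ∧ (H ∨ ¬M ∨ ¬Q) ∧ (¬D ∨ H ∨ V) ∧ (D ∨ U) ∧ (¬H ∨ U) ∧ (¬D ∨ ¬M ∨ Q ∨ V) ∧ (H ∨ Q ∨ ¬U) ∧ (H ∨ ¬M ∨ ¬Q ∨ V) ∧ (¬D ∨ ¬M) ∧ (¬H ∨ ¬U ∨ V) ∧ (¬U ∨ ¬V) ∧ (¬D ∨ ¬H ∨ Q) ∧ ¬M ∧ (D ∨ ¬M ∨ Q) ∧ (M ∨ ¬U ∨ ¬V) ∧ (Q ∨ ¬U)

H: False; U: False; Q: True; D: True; M: False; V: True

Unit clause (¬M) forces M = False.
In (M ∨ V) only V is left, so V = True.
In (¬U ∨ ¬V) only ¬U is left, so U = False.
In (D ∨ U) only D is left, so D = True.
In (¬H ∨ U) only ¬H is left, so H = False.
Set Q = True.
All clauses satisfied.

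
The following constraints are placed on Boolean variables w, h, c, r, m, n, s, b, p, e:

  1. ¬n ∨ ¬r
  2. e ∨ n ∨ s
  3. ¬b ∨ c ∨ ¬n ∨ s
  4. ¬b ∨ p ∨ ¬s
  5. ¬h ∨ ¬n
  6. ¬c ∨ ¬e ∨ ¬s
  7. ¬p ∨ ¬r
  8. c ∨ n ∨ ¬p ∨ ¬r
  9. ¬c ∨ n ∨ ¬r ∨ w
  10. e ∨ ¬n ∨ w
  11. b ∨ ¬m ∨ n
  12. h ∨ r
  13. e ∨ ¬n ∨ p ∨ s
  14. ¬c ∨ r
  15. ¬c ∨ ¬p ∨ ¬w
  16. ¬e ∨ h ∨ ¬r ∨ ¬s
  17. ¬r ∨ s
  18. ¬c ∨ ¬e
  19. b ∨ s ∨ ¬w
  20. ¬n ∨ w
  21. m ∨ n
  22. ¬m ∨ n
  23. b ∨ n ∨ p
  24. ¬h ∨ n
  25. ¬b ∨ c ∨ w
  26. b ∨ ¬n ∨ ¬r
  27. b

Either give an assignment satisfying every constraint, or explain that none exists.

Case n = True:
  (¬n ∨ ¬r) forces r = False.
  (¬h ∨ ¬n) forces h = False.
  Clause (h ∨ r) is falsified — contradiction.
Case n = False:
  (m ∨ n) forces m = True.
  Clause (¬m ∨ n) is falsified — contradiction.
Both cases fail, so the formula is unsatisfiable.

Unsatisfiable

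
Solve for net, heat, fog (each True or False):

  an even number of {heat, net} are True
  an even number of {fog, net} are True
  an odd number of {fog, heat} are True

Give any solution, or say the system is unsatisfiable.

Adding constraints 1, 2, 3 mod 2: every variable appears an even number of times on the left, so the left side is 0.
But the right sides sum to 1 (mod 2). 0 ≠ 1 — the system is inconsistent.

Unsatisfiable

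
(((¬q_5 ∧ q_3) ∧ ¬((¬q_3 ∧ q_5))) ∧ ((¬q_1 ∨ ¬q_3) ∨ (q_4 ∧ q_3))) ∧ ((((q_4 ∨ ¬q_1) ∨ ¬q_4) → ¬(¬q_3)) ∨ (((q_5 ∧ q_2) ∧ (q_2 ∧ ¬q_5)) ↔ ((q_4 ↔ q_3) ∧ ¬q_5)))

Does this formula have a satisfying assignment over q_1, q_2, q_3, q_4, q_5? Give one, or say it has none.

q_1 = False; q_2 = True; q_3 = True; q_4 = True; q_5 = False

  ((¬q_5 ∧ q_3) ∧ ¬((¬q_3 ∧ q_5))) ∧ ((¬q_1 ∨ ¬q_3) ∨ (q_4 ∧ q_3)) = True
    (¬q_5 ∧ q_3) ∧ ¬((¬q_3 ∧ q_5)) = True
      ¬q_5 ∧ q_3 = True
        ¬q_5 = True
      ¬((¬q_3 ∧ q_5)) = True
        ¬q_3 ∧ q_5 = False
          ¬q_3 = False
    (¬q_1 ∨ ¬q_3) ∨ (q_4 ∧ q_3) = True
      ¬q_1 ∨ ¬q_3 = True
        ¬q_1 = True
        ¬q_3 = False
      q_4 ∧ q_3 = True
  (((q_4 ∨ ¬q_1) ∨ ¬q_4) → ¬(¬q_3)) ∨ (((q_5 ∧ q_2) ∧ (q_2 ∧ ¬q_5)) ↔ ((q_4 ↔ q_3) ∧ ¬q_5)) = True
    ((q_4 ∨ ¬q_1) ∨ ¬q_4) → ¬(¬q_3) = True
      (q_4 ∨ ¬q_1) ∨ ¬q_4 = True
        q_4 ∨ ¬q_1 = True
          ¬q_1 = True
        ¬q_4 = False
      ¬(¬q_3) = True
        ¬q_3 = False
    ((q_5 ∧ q_2) ∧ (q_2 ∧ ¬q_5)) ↔ ((q_4 ↔ q_3) ∧ ¬q_5) = False
      (q_5 ∧ q_2) ∧ (q_2 ∧ ¬q_5) = False
        q_5 ∧ q_2 = False
        q_2 ∧ ¬q_5 = True
          ¬q_5 = True
      (q_4 ↔ q_3) ∧ ¬q_5 = True
        q_4 ↔ q_3 = True
        ¬q_5 = True
Both conjuncts True, so the formula holds.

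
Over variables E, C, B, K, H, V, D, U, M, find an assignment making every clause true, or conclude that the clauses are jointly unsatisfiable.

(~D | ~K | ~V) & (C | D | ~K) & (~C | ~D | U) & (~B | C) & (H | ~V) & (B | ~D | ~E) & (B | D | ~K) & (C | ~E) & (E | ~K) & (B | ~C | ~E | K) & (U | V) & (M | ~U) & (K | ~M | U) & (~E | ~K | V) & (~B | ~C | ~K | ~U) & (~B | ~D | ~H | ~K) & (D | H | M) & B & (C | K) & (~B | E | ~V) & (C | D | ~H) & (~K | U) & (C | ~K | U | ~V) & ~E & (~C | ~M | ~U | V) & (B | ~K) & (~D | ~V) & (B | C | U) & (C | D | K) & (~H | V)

Case E = True:
  Clause (~E) is falsified — contradiction.
Case E = False:
  (E | ~K) forces K = False.
  (B) forces B = True.
  (~B | C) forces C = True.
  (~B | E | ~V) forces V = False.
  (U | V) forces U = True.
  (M | ~U) forces M = True.
  Clause (~C | ~M | ~U | V) is falsified — contradiction.
Both cases fail, so the formula is unsatisfiable.

Unsatisfiable — no assignment works.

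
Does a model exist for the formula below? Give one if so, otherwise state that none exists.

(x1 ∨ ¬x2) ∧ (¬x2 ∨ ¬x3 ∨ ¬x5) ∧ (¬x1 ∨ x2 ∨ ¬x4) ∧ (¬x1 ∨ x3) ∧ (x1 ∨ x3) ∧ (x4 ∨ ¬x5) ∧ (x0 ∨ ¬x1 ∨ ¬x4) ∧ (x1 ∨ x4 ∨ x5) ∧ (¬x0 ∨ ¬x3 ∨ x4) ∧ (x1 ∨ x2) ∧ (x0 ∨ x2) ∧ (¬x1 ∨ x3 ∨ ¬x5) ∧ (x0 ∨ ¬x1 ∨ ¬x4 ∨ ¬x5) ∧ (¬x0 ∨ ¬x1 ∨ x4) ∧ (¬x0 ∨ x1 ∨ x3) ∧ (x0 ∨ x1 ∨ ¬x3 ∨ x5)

x0 = False, x1 = True, x2 = True, x3 = True, x4 = False, x5 = False

Set x0 = False.
  then (x0 ∨ x2) forces x2 = True.
  then (x1 ∨ ¬x2) forces x1 = True.
  then (¬x1 ∨ x3) forces x3 = True.
  then (x0 ∨ ¬x1 ∨ ¬x4) forces x4 = False.
  then (¬x2 ∨ ¬x3 ∨ ¬x5) forces x5 = False.
All clauses satisfied.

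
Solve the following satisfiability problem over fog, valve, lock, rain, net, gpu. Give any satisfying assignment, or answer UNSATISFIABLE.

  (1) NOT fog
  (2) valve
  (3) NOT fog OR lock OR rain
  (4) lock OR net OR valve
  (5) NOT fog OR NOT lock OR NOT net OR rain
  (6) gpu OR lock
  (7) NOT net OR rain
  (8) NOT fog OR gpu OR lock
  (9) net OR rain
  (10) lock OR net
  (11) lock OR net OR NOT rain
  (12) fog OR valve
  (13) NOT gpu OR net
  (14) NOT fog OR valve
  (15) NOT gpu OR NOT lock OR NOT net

Unit clause (NOT fog) forces fog = False.
Unit clause (valve) forces valve = True.
Set lock = True.
Try rain = False:
  (NOT net OR rain) forces net = False.
  clause (net OR rain) is falsified — backtrack.
So rain = True.
Set net = True.
  then (NOT gpu OR NOT lock OR NOT net) forces gpu = False.
All clauses satisfied.

fog=F, valve=T, lock=T, rain=T, net=T, gpu=F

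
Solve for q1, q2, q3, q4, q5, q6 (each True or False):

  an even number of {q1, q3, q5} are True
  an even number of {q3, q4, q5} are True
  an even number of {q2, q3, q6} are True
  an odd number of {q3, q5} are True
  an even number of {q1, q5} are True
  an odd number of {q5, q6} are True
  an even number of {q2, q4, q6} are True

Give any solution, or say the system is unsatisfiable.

Adding constraints 1, 2, 3, 4, 5, 7 mod 2: every variable appears an even number of times on the left, so the left side is 0.
But the right sides sum to 1 (mod 2). 0 ≠ 1 — the system is inconsistent.

Unsatisfiable — no assignment works.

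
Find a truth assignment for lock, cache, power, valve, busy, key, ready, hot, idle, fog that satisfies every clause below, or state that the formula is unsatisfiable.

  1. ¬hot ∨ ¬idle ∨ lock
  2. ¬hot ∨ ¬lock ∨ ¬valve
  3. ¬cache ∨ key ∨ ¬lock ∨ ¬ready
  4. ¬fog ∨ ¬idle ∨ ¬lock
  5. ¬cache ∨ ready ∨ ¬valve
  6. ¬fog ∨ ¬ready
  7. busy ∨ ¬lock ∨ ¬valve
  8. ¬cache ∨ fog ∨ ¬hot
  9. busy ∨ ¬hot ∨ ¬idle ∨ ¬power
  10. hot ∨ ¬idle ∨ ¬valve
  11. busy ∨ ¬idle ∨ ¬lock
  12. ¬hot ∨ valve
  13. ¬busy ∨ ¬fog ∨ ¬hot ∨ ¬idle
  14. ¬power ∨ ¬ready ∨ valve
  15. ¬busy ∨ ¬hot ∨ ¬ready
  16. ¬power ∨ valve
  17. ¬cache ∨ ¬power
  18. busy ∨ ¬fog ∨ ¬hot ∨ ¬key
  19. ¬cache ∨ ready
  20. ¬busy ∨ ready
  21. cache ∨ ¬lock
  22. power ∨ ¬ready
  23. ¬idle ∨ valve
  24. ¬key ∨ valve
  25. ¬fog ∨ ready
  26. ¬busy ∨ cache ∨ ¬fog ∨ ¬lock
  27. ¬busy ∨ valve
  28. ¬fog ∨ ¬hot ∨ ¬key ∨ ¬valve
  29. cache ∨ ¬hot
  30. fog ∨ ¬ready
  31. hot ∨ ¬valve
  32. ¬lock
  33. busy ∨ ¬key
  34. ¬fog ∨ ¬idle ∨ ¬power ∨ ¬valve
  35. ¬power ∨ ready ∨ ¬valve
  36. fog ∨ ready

The formula is unsatisfiable.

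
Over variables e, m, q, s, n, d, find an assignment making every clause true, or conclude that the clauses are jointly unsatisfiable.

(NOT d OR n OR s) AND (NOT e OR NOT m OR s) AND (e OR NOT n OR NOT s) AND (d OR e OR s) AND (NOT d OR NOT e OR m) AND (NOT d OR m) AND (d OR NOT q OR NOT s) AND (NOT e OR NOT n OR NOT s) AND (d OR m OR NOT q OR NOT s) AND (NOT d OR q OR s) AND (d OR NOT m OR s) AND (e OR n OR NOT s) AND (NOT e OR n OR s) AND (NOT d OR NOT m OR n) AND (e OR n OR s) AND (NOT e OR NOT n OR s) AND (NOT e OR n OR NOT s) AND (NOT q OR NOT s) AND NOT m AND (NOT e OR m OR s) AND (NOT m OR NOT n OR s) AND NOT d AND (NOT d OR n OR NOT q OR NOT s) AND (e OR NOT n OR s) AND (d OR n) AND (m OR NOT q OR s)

The formula is unsatisfiable.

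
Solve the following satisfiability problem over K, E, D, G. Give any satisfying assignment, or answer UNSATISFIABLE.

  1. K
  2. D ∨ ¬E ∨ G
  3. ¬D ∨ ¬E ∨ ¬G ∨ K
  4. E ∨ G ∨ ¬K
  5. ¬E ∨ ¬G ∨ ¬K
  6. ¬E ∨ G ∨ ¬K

Unit clause (K) forces K = True.
Try E = True:
  (¬E ∨ ¬G ∨ ¬K) forces G = False.
  clause (¬E ∨ G ∨ ¬K) is falsified — backtrack.
So E = False.
  then (E ∨ G ∨ ¬K) forces G = True.
Set D = True.
Check each clause:
  (K): K holds.
  (D ∨ ¬E ∨ G): D holds.
  (¬D ∨ ¬E ∨ ¬G ∨ K): ¬E holds.
  (E ∨ G ∨ ¬K): G holds.
  (¬E ∨ ¬G ∨ ¬K): ¬E holds.
  (¬E ∨ G ∨ ¬K): ¬E holds.
All clauses satisfied.

K: True, E: False, D: True, G: True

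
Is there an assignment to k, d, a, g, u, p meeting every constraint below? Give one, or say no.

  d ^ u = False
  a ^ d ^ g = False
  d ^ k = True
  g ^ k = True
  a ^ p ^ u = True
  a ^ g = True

k: False, d: True, a: False, g: True, u: True, p: False

d ^ u = T ^ T = False ✓
a ^ d ^ g = F ^ T ^ T = False ✓
d ^ k = T ^ F = True ✓
g ^ k = T ^ F = True ✓
a ^ p ^ u = F ^ F ^ T = True ✓
a ^ g = F ^ T = True ✓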